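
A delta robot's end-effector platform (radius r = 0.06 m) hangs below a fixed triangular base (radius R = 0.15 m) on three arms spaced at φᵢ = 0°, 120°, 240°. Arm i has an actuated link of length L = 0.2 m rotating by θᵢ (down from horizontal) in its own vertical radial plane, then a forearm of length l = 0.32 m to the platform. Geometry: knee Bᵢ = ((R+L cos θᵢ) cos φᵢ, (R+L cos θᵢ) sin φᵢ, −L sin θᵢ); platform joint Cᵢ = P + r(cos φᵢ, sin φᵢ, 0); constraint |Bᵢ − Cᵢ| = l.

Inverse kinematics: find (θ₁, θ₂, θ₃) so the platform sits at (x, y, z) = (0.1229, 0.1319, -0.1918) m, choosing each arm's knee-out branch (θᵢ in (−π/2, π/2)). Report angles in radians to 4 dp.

θ₁ = -0.2616, θ₂ = 0.2620, θ₃ = 1.3091

φ1=0.0° → target in arm frame (0.1229, 0.1319)
  A cos θ + B sin θ = C:  -0.0329·cos θ + -0.1918·sin θ = 0.0178
  √(A²+B²)=0.1946;  θ1 = -1.7407+1.4790 ≈ -0.2616
arm 2 (φ=120.0°): x'=0.0528, y'=-0.1724
  A=0.0372, B=-0.1918, C=(l²−L²−A²−y'²−z²)/(2L)=-0.0137
  √(A²+B²)=0.1954;  θ2 = -1.3791+1.6411 ≈ 0.2620
φ3=240.0° → target in arm frame (-0.1757, 0.0405)
  e−x'=0.2657;  (l²−L²−(e−x')²−y'²−z²)/2L = -0.1165
  θ3 = atan2(B,A) + arccos(C/0.3277) = 1.3091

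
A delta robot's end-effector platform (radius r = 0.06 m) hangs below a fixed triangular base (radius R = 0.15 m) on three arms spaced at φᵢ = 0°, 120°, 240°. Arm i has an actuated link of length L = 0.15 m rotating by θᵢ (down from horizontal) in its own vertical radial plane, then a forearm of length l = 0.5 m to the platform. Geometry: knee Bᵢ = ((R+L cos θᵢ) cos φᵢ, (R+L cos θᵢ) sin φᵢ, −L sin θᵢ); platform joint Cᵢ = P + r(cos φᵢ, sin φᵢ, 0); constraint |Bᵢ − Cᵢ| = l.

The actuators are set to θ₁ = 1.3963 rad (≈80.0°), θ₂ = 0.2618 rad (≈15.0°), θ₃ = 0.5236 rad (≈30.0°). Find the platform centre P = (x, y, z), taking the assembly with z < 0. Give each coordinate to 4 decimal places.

(-0.2389, 0.0445, -0.4971)

arm 1 at φ=0.0°: ρ1 = 0.1160;  centre 1 = (0.1160, 0.0000, -0.1477)
centre 2 = (0.2349·cos120.0°, 0.2349·sin120.0°, -0.0388) = (-0.1174, 0.2034, -0.0388)
arm 3 at φ=240.0°: ρ3 = 0.2199;  centre 3 = (-0.1100, -0.1904, -0.0750)
|centre ₂|²−|centre ₁|² = 0.0214;  |centre ₃|²−|centre ₁|² = 0.0187
[-0.4670 0.4068 0.2178]·P = 0.0214;  [-0.4520 -0.3809 0.1454]·P = 0.0187
det = 0.3617;  x = -0.0435+0.3929z,  y = 0.0026+-0.0844z
quadratic in z: (1.1615)z²+(0.1696)z+(-0.2027)=0, √Δ=0.9851 → z ∈ {-0.4971, 0.3511}; z = -0.4971 (taking z<0)
x = -0.2389, y = 0.0445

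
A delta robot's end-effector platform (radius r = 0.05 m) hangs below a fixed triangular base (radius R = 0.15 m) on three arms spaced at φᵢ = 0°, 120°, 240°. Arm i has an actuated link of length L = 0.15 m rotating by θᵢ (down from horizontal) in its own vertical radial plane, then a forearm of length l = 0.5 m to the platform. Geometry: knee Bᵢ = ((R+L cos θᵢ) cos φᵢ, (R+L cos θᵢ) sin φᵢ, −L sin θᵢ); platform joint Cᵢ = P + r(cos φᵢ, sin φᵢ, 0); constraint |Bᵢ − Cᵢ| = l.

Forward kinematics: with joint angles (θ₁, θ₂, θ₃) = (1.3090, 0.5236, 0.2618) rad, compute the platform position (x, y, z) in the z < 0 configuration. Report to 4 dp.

S1 = (0.1388·cos0.0°, 0.1388·sin0.0°, -0.1449) = (0.1388, 0.0000, -0.1449)
S2 = (0.2299·cos120.0°, 0.2299·sin120.0°, -0.0750) = (-0.1150, 0.1991, -0.0750)
S3 = (0.2449·cos240.0°, 0.2449·sin240.0°, -0.0388) = (-0.1224, -0.2121, -0.0388)
|S₂|²−|S₁|² = 0.0182;  |S₃|²−|S₁|² = 0.0212
[-0.5075 0.3982 0.1398]·P = 0.0182;  [-0.5225 -0.4242 0.2121]·P = 0.0212
Cramer: x(z) = -0.0382+0.3396z;  y(z) = -0.0029+0.0818z
into |P−S₁|² = l²: 1.1220z² + 0.1691z + -0.1977 = 0;  Δ = 0.9157;  z = -0.5018 or 0.3511 → z<0 root = -0.5018
x = -0.2086, y = -0.0440

(-0.2086, -0.0440, -0.5018)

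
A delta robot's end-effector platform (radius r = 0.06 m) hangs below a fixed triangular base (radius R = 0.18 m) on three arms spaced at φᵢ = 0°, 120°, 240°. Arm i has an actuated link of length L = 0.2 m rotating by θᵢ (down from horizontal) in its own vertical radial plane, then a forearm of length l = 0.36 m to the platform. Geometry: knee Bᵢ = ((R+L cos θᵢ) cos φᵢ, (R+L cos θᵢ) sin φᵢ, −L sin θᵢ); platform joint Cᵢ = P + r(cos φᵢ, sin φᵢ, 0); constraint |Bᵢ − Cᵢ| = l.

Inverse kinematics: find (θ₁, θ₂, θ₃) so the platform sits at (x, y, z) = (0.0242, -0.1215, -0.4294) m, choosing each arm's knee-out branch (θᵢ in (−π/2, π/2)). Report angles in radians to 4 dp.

θ₁ = 0.9600, θ₂ = 1.3965, θ₃ = 0.6982

arm 1 (φ=0.0°): x'=0.0242, y'=-0.1215
  e−x'=0.0958;  (l²−L²−(e−x')²−y'²−z²)/2L = -0.2968
  γ=atan2(-0.4294,0.0958)=-1.3513;  ψ=arccos(-0.6746)=2.3113;  θ1=γ+ψ≈0.9600
arm 2 (φ=120.0°): x'=-0.1173, y'=0.0398
  A=0.2373, B=-0.4294, C=(l²−L²−A²−y'²−z²)/(2L)=-0.3817
  γ=atan2(-0.4294,0.2373)=-1.0659;  ψ=arccos(-0.7780)=2.4623;  θ2=γ+ψ≈1.3965
rotate P by −φ3: (0.0931, 0.0817, -0.4294)
  A=0.0269, B=-0.4294, C=(l²−L²−A²−y'²−z²)/(2L)=-0.2555
  γ=atan2(-0.4294,0.0269)=-1.5083;  ψ=arccos(-0.5938)=2.2065;  θ3=γ+ψ≈0.6982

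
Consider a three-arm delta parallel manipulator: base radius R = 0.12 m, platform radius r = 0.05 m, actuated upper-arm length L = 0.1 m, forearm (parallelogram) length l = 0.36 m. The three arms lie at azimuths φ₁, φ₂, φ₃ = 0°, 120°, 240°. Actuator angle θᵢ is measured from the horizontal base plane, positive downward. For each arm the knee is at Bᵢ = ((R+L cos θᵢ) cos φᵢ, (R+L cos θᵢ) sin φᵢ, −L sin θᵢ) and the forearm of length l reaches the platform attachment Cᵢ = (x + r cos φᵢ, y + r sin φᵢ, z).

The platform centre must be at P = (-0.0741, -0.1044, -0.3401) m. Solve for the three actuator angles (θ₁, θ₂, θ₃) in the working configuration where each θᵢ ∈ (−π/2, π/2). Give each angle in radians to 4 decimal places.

rotate P by −φ1: (-0.0741, -0.1044, -0.3401)
  A=0.1441, B=-0.3401, C=(l²−L²−A²−y'²−z²)/(2L)=-0.1387
  γ=atan2(-0.3401,0.1441)=-1.1700;  ψ=arccos(-0.3754)=1.9556;  θ1=γ+ψ≈0.7856
arm 2 (φ=120.0°): x'=-0.0534, y'=0.1164
  e−x'=0.1234;  (l²−L²−(e−x')²−y'²−z²)/2L = -0.1241
  √(A²+B²)=0.3618;  θ2 = -1.2228+1.9211 ≈ 0.6982
arm 3 (φ=240.0°): x'=0.1275, y'=-0.0120
  A=-0.0575, B=-0.3401, C=(l²−L²−A²−y'²−z²)/(2L)=0.0024
  γ=atan2(-0.3401,-0.0575)=-1.7382;  ψ=arccos(0.0071)=1.5637;  θ3=γ+ψ≈-0.1744

θ₁ = 0.7856, θ₂ = 0.6982, θ₃ = -0.1744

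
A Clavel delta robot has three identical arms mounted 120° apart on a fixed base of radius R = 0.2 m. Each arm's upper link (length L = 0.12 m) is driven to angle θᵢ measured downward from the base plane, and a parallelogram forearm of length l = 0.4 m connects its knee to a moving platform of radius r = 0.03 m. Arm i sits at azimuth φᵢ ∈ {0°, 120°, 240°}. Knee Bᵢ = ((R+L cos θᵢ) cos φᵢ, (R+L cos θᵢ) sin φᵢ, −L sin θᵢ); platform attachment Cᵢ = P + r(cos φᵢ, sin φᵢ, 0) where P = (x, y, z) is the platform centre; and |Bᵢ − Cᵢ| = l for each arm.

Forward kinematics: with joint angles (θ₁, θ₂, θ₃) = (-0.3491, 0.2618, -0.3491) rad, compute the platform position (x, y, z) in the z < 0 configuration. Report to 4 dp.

(0.0213, -0.0368, -0.2594)

S1 = (0.2828·cos0.0°, 0.2828·sin0.0°, 0.0410) = (0.2828, 0.0000, 0.0410)
φ2=120.0°: virtual centre (-0.1430, 0.2476, -0.0311), radius l
arm 3 at φ=240.0°: ρ3 = 0.2828;  S3 = (-0.1414, -0.2449, 0.0410)
|S₂|²−|S₁|² = 0.0011;  |S₃|²−|S₁|² = 0.0000
linear system: -0.8514x+0.4952y = 0.0011−-0.1442z; -0.8483x+-0.4898y = 0.0000−0.0000z
det = 0.8371;  x = -0.0006+-0.0844z,  y = 0.0011+0.1461z
quadratic in z: (1.0285)z²+(-0.0340)z+(-0.0780)=0, √Δ=0.5675 → z ∈ {-0.2594, 0.2924}; z = -0.2594 (taking z<0)
x = 0.0213, y = -0.0368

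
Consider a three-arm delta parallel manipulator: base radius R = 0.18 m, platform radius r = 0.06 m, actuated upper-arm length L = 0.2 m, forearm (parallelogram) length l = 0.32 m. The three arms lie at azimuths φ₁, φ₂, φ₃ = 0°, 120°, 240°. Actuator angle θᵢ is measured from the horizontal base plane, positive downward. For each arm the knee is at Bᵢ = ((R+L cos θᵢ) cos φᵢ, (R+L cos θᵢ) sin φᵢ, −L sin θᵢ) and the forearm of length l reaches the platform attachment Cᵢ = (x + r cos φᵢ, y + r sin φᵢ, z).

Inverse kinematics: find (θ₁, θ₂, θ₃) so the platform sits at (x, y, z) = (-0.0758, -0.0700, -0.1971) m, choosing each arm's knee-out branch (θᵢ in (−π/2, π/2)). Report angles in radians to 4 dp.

φ1=0.0° → target in arm frame (-0.0758, -0.0700)
  e−x'=0.1958;  (l²−L²−(e−x')²−y'²−z²)/2L = -0.0492
  θ1 = atan2(B,A) + arccos(C/0.2778) = 0.9602
rotate P by −φ2: (-0.0227, 0.1006, -0.1971)
  e−x'=0.1427;  (l²−L²−(e−x')²−y'²−z²)/2L = -0.0174
  γ=atan2(-0.1971,0.1427)=-0.9441;  ψ=arccos(-0.0714)=1.6422;  θ2=γ+ψ≈0.6982
φ3=240.0° → target in arm frame (0.0985, -0.0306)
  e−x'=0.0215;  (l²−L²−(e−x')²−y'²−z²)/2L = 0.0554
  θ3 = atan2(B,A) + arccos(C/0.1983) = -0.1745

θ₁ = 0.9602, θ₂ = 0.6982, θ₃ = -0.1745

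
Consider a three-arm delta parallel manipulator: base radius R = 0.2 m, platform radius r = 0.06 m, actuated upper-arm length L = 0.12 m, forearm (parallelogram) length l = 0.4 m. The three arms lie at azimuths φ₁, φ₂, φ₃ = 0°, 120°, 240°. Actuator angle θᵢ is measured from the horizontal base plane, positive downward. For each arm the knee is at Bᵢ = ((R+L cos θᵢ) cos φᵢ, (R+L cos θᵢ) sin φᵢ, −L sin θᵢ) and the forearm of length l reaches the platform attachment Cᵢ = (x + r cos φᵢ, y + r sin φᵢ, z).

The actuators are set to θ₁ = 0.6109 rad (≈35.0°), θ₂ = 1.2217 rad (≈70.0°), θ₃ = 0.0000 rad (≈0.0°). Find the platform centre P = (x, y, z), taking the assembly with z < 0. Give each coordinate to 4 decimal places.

(0.0076, -0.1375, -0.3652)

arm 1 at φ=0.0°: (R−r)+L cos θ1 = 0.2383;  O1 = (0.2383, 0.0000, -0.0688)
φ2=120.0°: virtual centre (-0.0905, 0.1568, -0.1128), radius l
arm 3 at φ=240.0°: (R−r)+L cos θ3 = 0.2600;  O3 = (-0.1300, -0.2252, 0.0000)
|O₂|²−|O₁|² = -0.0160;  |O₃|²−|O₁|² = 0.0061
[-0.6576 0.3136 -0.0879]·P = -0.0160;  [-0.7366 -0.4503 0.1377]·P = 0.0061
Cramer: x(z) = 0.0101+0.0068z;  y(z) = -0.0300+0.2945z
quadratic in z: (1.0868)z²+(0.1169)z+(-0.1023)=0, √Δ=0.6770 → z ∈ {-0.3652, 0.2577}; z = -0.3652 (taking z<0)
x = 0.0076, y = -0.1375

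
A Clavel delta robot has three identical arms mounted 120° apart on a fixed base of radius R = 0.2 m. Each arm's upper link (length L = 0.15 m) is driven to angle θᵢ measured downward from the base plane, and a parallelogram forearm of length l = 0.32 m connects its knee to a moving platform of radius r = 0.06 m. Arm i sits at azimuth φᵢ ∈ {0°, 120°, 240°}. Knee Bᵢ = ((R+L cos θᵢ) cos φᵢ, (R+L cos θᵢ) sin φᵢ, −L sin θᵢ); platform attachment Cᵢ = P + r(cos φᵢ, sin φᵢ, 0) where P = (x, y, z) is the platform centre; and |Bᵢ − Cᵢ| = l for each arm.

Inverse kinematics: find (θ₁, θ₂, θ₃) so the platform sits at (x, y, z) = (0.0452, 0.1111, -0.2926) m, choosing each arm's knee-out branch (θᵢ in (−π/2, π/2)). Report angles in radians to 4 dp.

rotate P by −φ1: (0.0452, 0.1111, -0.2926)
  A=0.0948, B=-0.2926, C=(l²−L²−A²−y'²−z²)/(2L)=-0.0902
  γ=atan2(-0.2926,0.0948)=-1.2575;  ψ=arccos(-0.2931)=1.8683;  θ1=γ+ψ≈0.6108
rotate P by −φ2: (0.0736, -0.0947, -0.2926)
  A=0.0664, B=-0.2926, C=(l²−L²−A²−y'²−z²)/(2L)=-0.0636
  θ2 = atan2(B,A) + arccos(C/0.3000) = 0.4368
rotate P by −φ3: (-0.1188, -0.0164, -0.2926)
  e−x'=0.2588;  (l²−L²−(e−x')²−y'²−z²)/2L = -0.2432
  γ=atan2(-0.2926,0.2588)=-0.8466;  ψ=arccos(-0.6226)=2.2429;  θ3=γ+ψ≈1.3963

θ₁ = 0.6108, θ₂ = 0.4368, θ₃ = 1.3963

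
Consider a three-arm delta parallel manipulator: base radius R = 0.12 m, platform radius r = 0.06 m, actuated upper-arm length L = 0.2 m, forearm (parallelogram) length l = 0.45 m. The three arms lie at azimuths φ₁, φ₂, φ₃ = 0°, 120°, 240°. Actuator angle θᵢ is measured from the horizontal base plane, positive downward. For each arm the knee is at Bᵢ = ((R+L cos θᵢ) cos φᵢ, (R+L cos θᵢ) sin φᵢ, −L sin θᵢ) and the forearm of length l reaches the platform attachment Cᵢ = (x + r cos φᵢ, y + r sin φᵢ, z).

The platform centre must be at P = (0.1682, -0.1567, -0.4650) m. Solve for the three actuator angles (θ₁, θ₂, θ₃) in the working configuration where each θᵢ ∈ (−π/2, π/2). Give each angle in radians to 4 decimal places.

θ₁ = 0.2620, θ₂ = 1.2220, θ₃ = 0.6111

φ1=0.0° → target in arm frame (0.1682, -0.1567)
  A=-0.1082, B=-0.4650, C=(l²−L²−A²−y'²−z²)/(2L)=-0.2250
  θ1 = atan2(B,A) + arccos(C/0.4774) = 0.2620
φ2=120.0° → target in arm frame (-0.2198, -0.0673)
  A=0.2798, B=-0.4650, C=(l²−L²−A²−y'²−z²)/(2L)=-0.3414
  γ=atan2(-0.4650,0.2798)=-1.0291;  ψ=arccos(-0.6290)=2.2511;  θ2=γ+ψ≈1.2220
rotate P by −φ3: (0.0516, 0.2240, -0.4650)
  A cos θ + B sin θ = C:  0.0084·cos θ + -0.4650·sin θ = -0.2599
  γ=atan2(-0.4650,0.0084)=-1.5527;  ψ=arccos(-0.5589)=2.1639;  θ3=γ+ψ≈0.6111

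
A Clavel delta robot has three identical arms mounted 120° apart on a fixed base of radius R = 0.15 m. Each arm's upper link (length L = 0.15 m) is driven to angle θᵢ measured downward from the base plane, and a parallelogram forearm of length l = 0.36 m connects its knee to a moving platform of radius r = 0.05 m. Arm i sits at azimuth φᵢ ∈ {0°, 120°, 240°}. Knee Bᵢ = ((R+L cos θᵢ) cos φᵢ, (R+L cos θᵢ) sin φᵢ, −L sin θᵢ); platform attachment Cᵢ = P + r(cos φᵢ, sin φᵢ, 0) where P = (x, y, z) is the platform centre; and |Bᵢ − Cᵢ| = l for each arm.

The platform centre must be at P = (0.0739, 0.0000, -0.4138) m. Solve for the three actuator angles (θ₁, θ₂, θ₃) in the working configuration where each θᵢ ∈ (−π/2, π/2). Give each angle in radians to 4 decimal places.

θ₁ = 0.6111, θ₂ = 1.0474, θ₃ = 1.0474

φ1=0.0° → target in arm frame (0.0739, 0.0000)
  e−x'=0.0261;  (l²−L²−(e−x')²−y'²−z²)/2L = -0.2160
  √(A²+B²)=0.4146;  θ1 = -1.5078+2.1189 ≈ 0.6111
φ2=120.0° → target in arm frame (-0.0369, -0.0640)
  A=0.1369, B=-0.4138, C=(l²−L²−A²−y'²−z²)/(2L)=-0.2899
  √(A²+B²)=0.4359;  θ2 = -1.2512+2.2985 ≈ 1.0474
φ3=240.0° → target in arm frame (-0.0370, 0.0640)
  A cos θ + B sin θ = C:  0.1370·cos θ + -0.4138·sin θ = -0.2899
  γ=atan2(-0.4138,0.1370)=-1.2512;  ψ=arccos(-0.6652)=2.2985;  θ3=γ+ψ≈1.0474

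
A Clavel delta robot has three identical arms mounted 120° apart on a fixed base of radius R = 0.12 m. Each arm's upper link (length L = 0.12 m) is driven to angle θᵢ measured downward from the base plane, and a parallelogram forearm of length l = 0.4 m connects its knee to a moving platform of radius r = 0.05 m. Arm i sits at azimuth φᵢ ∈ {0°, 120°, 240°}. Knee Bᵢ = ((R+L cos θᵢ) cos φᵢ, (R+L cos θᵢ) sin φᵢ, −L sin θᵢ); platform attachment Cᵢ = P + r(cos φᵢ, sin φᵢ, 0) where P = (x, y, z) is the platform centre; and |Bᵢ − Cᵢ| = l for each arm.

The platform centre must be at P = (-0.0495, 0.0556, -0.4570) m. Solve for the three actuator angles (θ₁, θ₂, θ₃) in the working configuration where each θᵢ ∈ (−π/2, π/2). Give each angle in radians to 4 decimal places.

arm 1 (φ=0.0°): x'=-0.0495, y'=0.0556
  e−x'=0.1195;  (l²−L²−(e−x')²−y'²−z²)/2L = -0.3359
  γ=atan2(-0.4570,0.1195)=-1.3150;  ψ=arccos(-0.7111)=2.3619;  θ1=γ+ψ≈1.0469
arm 2 (φ=120.0°): x'=0.0729, y'=0.0151
  e−x'=-0.0029;  (l²−L²−(e−x')²−y'²−z²)/2L = -0.2645
  θ2 = atan2(B,A) + arccos(C/0.4570) = 0.6109
rotate P by −φ3: (-0.0234, -0.0707, -0.4570)
  e−x'=0.0934;  (l²−L²−(e−x')²−y'²−z²)/2L = -0.3207
  θ3 = atan2(B,A) + arccos(C/0.4664) = 0.9597

θ₁ = 1.0469, θ₂ = 0.6109, θ₃ = 0.9597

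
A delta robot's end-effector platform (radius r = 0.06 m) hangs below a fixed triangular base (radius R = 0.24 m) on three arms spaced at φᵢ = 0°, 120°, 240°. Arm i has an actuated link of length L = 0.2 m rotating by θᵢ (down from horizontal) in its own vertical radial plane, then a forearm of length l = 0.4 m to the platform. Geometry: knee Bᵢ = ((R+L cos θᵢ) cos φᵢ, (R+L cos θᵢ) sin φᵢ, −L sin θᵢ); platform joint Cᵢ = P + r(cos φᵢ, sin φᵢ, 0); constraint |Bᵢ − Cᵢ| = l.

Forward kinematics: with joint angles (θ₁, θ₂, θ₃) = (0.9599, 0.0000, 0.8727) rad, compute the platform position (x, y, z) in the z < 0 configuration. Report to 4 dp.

(-0.0690, 0.0947, -0.3007)

centre 1 = (0.2947·cos0.0°, 0.2947·sin0.0°, -0.1638) = (0.2947, 0.0000, -0.1638)
φ2=120.0°: virtual centre (-0.1900, 0.3291, 0.0000), radius l
arm 3 at φ=240.0°: (R−r)+L cos θ3 = 0.3086;  centre 3 = (-0.1543, -0.2672, -0.1532)
eliminate P² terms by subtracting sphere 1 from 2 and 3
[-0.9694 0.6582 0.3277]·P = 0.0307;  [-0.8980 -0.5344 0.0212]·P = 0.0050
Cramer: x(z) = -0.0177+0.1705z;  y(z) = 0.0205-0.2467z
quadratic in z: (1.0899)z²+(0.2110)z+(-0.0351)=0, √Δ=0.4445 → z ∈ {-0.3007, 0.1071}; z = -0.3007 (taking z<0)
x = -0.0690, y = 0.0947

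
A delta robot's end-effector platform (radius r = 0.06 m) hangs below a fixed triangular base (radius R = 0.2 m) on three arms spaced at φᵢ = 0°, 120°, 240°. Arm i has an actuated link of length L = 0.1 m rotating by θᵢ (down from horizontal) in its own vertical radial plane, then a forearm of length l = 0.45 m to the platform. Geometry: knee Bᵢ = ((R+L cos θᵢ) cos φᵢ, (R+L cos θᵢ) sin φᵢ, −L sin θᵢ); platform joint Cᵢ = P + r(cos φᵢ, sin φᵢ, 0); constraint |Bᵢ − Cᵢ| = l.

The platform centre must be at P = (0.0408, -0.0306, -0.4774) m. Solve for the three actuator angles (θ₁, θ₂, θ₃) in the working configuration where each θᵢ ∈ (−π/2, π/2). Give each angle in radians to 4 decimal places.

arm 1 (φ=0.0°): x'=0.0408, y'=-0.0306
  A=0.0992, B=-0.4774, C=(l²−L²−A²−y'²−z²)/(2L)=-0.2309
  √(A²+B²)=0.4876;  θ1 = -1.3659+2.0642 ≈ 0.6983
arm 2 (φ=120.0°): x'=-0.0469, y'=-0.0200
  A=0.1869, B=-0.4774, C=(l²−L²−A²−y'²−z²)/(2L)=-0.3537
  γ=atan2(-0.4774,0.1869)=-1.1976;  ψ=arccos(-0.6899)=2.3322;  θ2=γ+ψ≈1.1346
rotate P by −φ3: (0.0061, 0.0506, -0.4774)
  e−x'=0.1339;  (l²−L²−(e−x')²−y'²−z²)/2L = -0.2795
  θ3 = atan2(B,A) + arccos(C/0.4958) = 0.8724

θ₁ = 0.6983, θ₂ = 1.1346, θ₃ = 0.8724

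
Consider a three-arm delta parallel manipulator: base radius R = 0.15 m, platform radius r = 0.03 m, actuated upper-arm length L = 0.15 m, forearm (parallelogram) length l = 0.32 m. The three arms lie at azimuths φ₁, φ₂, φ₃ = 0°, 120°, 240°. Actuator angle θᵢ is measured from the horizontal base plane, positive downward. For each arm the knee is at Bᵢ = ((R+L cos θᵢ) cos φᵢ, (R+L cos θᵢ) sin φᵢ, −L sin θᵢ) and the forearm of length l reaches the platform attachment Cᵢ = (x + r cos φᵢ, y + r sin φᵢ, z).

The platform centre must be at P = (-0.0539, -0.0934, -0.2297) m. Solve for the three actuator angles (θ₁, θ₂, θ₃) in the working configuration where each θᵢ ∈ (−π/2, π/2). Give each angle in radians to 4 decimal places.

arm 1 (φ=0.0°): x'=-0.0539, y'=-0.0934
  A=0.1739, B=-0.2297, C=(l²−L²−A²−y'²−z²)/(2L)=-0.0394
  γ=atan2(-0.2297,0.1739)=-0.9228;  ψ=arccos(-0.1368)=1.7081;  θ1=γ+ψ≈0.7853
φ2=120.0° → target in arm frame (-0.0539, 0.0934)
  A=0.1739, B=-0.2297, C=(l²−L²−A²−y'²−z²)/(2L)=-0.0395
  γ=atan2(-0.2297,0.1739)=-0.9227;  ψ=arccos(-0.1369)=1.7082;  θ2=γ+ψ≈0.7855
φ3=240.0° → target in arm frame (0.1078, 0.0000)
  e−x'=0.0122;  (l²−L²−(e−x')²−y'²−z²)/2L = 0.0900
  √(A²+B²)=0.2300;  θ3 = -1.5179+1.1689 ≈ -0.3489

θ₁ = 0.7853, θ₂ = 0.7855, θ₃ = -0.3489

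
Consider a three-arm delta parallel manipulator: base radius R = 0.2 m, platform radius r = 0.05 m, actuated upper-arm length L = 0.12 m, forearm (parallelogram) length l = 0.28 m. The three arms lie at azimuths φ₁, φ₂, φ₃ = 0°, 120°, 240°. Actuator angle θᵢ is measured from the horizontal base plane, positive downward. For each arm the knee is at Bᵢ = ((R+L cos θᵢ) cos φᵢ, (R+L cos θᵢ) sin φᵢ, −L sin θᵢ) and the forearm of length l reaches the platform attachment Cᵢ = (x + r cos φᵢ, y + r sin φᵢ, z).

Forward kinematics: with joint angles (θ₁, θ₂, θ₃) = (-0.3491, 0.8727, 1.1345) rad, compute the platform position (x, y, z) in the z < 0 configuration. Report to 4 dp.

(0.0881, 0.0219, -0.1767)

S1 = (0.2628·cos0.0°, 0.2628·sin0.0°, 0.0410) = (0.2628, 0.0000, 0.0410)
arm 2 at φ=120.0°: ρ2 = 0.2271;  S2 = (-0.1136, 0.1967, -0.0919)
φ3=240.0°: virtual centre (-0.1004, -0.1738, -0.1088), radius l
subtract pairs → two planes through P
[-0.7527 0.3934 -0.2659]·P = -0.0107;  [-0.7262 -0.3476 -0.2996]·P = -0.0186
det = 0.5474;  x = 0.0202+-0.3843z,  y = 0.0114+-0.0591z
into |P−S₁|² = l²: 1.1511z² + 0.1030z + -0.0177 = 0;  Δ = 0.0923;  z = -0.1767 or 0.0872 → z<0 root = -0.1767
x = 0.0881, y = 0.0219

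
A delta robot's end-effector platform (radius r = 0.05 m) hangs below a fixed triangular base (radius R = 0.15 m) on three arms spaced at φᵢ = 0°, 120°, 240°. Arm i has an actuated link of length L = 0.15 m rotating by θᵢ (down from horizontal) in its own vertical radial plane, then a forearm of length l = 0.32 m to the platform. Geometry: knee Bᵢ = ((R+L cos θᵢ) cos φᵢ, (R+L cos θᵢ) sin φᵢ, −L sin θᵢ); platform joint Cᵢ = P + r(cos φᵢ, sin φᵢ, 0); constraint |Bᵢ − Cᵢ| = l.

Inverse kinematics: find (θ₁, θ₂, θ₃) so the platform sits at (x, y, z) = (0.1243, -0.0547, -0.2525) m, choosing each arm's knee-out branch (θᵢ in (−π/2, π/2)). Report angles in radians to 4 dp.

φ1=0.0° → target in arm frame (0.1243, -0.0547)
  e−x'=-0.0243;  (l²−L²−(e−x')²−y'²−z²)/2L = 0.0419
  θ1 = atan2(B,A) + arccos(C/0.2537) = -0.2618
φ2=120.0° → target in arm frame (-0.1095, -0.0803)
  A=0.2095, B=-0.2525, C=(l²−L²−A²−y'²−z²)/(2L)=-0.1140
  √(A²+B²)=0.3281;  θ2 = -0.8782+1.9257 ≈ 1.0475
arm 3 (φ=240.0°): x'=-0.0148, y'=0.1350
  A cos θ + B sin θ = C:  0.1148·cos θ + -0.2525·sin θ = -0.0508
  γ=atan2(-0.2525,0.1148)=-1.1442;  ψ=arccos(-0.1833)=1.7552;  θ3=γ+ψ≈0.6110

θ₁ = -0.2618, θ₂ = 1.0475, θ₃ = 0.6110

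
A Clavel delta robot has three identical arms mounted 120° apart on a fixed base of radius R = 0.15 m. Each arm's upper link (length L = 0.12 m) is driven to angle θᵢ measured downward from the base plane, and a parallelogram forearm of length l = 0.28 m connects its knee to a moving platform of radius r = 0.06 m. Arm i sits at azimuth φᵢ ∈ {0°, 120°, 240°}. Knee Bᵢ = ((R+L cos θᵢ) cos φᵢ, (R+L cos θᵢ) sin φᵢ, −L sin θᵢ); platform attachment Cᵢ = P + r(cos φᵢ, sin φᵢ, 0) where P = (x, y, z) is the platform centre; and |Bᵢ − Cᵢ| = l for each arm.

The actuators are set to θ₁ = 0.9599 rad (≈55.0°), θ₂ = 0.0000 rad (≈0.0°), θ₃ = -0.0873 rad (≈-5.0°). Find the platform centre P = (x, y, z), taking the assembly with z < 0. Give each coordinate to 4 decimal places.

(-0.0989, -0.0059, -0.2076)

φ1=0.0°: virtual centre (0.1588, 0.0000, -0.0983), radius l
arm 2 at φ=120.0°: ρ2 = 0.2100;  O2 = (-0.1050, 0.1819, 0.0000)
O3 = (0.2095·cos240.0°, 0.2095·sin240.0°, 0.0105) = (-0.1048, -0.1815, 0.0105)
subtract pairs → two planes through P
[-0.5277 0.3637 0.1966]·P = 0.0092;  [-0.5272 -0.3629 0.2175]·P = 0.0091
det = 0.3833;  x = -0.0174+0.3926z,  y = 0.0001+0.0290z
sphere 1 gives Az²+Bz+C=0 with A=1.1550, B=0.0582, C=-0.0377;  B²−4AC=0.1775;  roots -0.2076, 0.1572;  negative root z = -0.2076
x = -0.0989, y = -0.0059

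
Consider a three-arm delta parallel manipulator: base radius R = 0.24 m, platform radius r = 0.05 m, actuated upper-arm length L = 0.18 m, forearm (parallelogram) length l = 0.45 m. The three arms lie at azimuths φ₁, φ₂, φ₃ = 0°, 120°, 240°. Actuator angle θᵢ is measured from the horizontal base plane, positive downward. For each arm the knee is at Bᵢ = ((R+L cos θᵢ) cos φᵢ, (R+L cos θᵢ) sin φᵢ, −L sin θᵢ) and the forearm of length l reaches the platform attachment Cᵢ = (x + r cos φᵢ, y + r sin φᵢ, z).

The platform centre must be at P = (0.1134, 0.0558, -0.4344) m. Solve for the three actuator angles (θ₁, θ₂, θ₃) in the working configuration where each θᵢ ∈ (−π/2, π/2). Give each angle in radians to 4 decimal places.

rotate P by −φ1: (0.1134, 0.0558, -0.4344)
  e−x'=0.0766;  (l²−L²−(e−x')²−y'²−z²)/2L = -0.0766
  θ1 = atan2(B,A) + arccos(C/0.4411) = 0.3491
arm 2 (φ=120.0°): x'=-0.0084, y'=-0.1261
  A=0.1984, B=-0.4344, C=(l²−L²−A²−y'²−z²)/(2L)=-0.2052
  √(A²+B²)=0.4776;  θ2 = -1.1424+2.0149 ≈ 0.8725
rotate P by −φ3: (-0.1050, 0.0703, -0.4344)
  A=0.2950, B=-0.4344, C=(l²−L²−A²−y'²−z²)/(2L)=-0.3072
  √(A²+B²)=0.5251;  θ3 = -0.9742+2.1957 ≈ 1.2215

θ₁ = 0.3491, θ₂ = 0.8725, θ₃ = 1.2215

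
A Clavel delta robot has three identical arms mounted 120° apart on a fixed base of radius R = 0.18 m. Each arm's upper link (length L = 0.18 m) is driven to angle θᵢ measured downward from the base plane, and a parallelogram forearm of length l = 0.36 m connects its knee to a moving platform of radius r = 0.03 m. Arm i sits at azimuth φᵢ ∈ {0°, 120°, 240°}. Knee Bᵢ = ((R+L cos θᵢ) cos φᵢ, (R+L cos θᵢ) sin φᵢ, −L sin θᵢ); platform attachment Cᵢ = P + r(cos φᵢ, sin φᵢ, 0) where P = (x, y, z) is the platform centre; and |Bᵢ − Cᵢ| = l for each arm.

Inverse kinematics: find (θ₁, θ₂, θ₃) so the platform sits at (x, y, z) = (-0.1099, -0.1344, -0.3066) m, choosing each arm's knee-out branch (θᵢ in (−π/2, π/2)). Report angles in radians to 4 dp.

arm 1 (φ=0.0°): x'=-0.1099, y'=-0.1344
  e−x'=0.2599;  (l²−L²−(e−x')²−y'²−z²)/2L = -0.2289
  θ1 = atan2(B,A) + arccos(C/0.4019) = 1.3091
rotate P by −φ2: (-0.0614, 0.1624, -0.3066)
  e−x'=0.2114;  (l²−L²−(e−x')²−y'²−z²)/2L = -0.1886
  θ2 = atan2(B,A) + arccos(C/0.3724) = 1.1346
arm 3 (φ=240.0°): x'=0.1713, y'=-0.0280
  A cos θ + B sin θ = C:  -0.0213·cos θ + -0.3066·sin θ = 0.0054
  θ3 = atan2(B,A) + arccos(C/0.3073) = -0.0872

θ₁ = 1.3091, θ₂ = 1.1346, θ₃ = -0.0872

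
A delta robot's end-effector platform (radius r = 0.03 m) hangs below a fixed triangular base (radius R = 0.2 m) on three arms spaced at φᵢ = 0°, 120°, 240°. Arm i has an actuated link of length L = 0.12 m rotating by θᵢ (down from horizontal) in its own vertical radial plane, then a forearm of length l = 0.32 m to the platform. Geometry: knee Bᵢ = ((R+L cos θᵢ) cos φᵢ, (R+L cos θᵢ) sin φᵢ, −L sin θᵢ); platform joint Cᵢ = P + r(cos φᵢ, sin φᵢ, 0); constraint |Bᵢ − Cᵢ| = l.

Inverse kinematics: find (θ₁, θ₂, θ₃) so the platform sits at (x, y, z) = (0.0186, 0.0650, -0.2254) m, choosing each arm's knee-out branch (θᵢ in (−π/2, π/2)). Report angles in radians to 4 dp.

rotate P by −φ1: (0.0186, 0.0650, -0.2254)
  A cos θ + B sin θ = C:  0.1514·cos θ + -0.2254·sin θ = 0.0419
  γ=atan2(-0.2254,0.1514)=-0.9793;  ψ=arccos(0.1542)=1.4160;  θ1=γ+ψ≈0.4367
arm 2 (φ=120.0°): x'=0.0470, y'=-0.0486
  A=0.1230, B=-0.2254, C=(l²−L²−A²−y'²−z²)/(2L)=0.0821
  θ2 = atan2(B,A) + arccos(C/0.2568) = 0.1742
arm 3 (φ=240.0°): x'=-0.0656, y'=-0.0164
  e−x'=0.2356;  (l²−L²−(e−x')²−y'²−z²)/2L = -0.0774
  θ3 = atan2(B,A) + arccos(C/0.3260) = 1.0472

θ₁ = 0.4367, θ₂ = 0.1742, θ₃ = 1.0472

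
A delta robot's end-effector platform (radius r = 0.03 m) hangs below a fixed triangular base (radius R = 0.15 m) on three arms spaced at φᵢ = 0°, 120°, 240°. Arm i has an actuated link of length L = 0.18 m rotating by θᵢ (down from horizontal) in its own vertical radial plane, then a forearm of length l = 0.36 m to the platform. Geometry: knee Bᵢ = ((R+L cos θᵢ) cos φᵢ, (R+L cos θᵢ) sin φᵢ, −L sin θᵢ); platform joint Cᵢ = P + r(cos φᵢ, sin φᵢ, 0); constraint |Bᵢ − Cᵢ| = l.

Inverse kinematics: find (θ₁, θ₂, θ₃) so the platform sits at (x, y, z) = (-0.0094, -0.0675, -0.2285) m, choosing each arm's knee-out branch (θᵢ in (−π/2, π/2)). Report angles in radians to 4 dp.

φ1=0.0° → target in arm frame (-0.0094, -0.0675)
  A=0.1294, B=-0.2285, C=(l²−L²−A²−y'²−z²)/(2L)=0.0658
  θ1 = atan2(B,A) + arccos(C/0.2626) = 0.2620
arm 2 (φ=120.0°): x'=-0.0538, y'=0.0419
  e−x'=0.1738;  (l²−L²−(e−x')²−y'²−z²)/2L = 0.0362
  θ2 = atan2(B,A) + arccos(C/0.2871) = 0.5236
φ3=240.0° → target in arm frame (0.0632, 0.0256)
  A cos θ + B sin θ = C:  0.0568·cos θ + -0.2285·sin θ = 0.1142
  γ=atan2(-0.2285,0.0568)=-1.3270;  ψ=arccos(0.4849)=1.0646;  θ3=γ+ψ≈-0.2624

θ₁ = 0.2620, θ₂ = 0.5236, θ₃ = -0.2624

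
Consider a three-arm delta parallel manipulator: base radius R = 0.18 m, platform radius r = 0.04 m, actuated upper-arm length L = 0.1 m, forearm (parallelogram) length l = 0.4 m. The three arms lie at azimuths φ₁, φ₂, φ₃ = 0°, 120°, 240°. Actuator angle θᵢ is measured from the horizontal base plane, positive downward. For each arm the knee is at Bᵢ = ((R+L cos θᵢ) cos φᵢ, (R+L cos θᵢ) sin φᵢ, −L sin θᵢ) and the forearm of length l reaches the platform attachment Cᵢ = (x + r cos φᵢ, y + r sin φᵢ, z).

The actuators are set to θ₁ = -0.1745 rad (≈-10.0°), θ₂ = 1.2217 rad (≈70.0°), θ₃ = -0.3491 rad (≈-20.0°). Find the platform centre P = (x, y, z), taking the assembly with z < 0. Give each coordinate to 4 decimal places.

(0.0688, -0.1437, -0.3151)

φ1=0.0°: virtual centre (0.2385, 0.0000, 0.0174), radius l
arm 2 at φ=120.0°: e+L cos θ2 = 0.1742;  S2 = (-0.0871, 0.1509, -0.0940)
arm 3 at φ=240.0°: e+L cos θ3 = 0.2340;  S3 = (-0.1170, -0.2026, 0.0342)
subtract pairs → two planes through P
plane₁₂: -0.6512x+0.3017y+-0.2227z = -0.0180
Cramer: x(z) = 0.0160-0.1674z;  y(z) = -0.0250+0.3767z
into |P−S₁|² = l²: 1.1699z² + 0.0209z + -0.1096 = 0;  Δ = 0.5133;  z = -0.3151 or 0.2973 → z<0 root = -0.3151
x = 0.0688, y = -0.1437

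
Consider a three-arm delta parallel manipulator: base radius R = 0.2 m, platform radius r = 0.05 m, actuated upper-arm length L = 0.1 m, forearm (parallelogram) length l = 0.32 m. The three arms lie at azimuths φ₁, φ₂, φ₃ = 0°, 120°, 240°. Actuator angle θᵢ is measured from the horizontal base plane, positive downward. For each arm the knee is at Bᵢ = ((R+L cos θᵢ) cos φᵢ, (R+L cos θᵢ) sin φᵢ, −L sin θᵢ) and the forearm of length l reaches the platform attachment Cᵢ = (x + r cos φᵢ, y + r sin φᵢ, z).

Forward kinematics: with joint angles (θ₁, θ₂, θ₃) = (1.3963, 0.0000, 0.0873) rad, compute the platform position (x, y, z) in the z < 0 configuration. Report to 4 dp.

arm 1 at φ=0.0°: e+L cos θ1 = 0.1674;  O1 = (0.1674, 0.0000, -0.0985)
arm 2 at φ=120.0°: e+L cos θ2 = 0.2500;  O2 = (-0.1250, 0.2165, 0.0000)
arm 3 at φ=240.0°: e+L cos θ3 = 0.2496;  O3 = (-0.1248, -0.2162, -0.0087)
|O₂|²−|O₁|² = 0.0248;  |O₃|²−|O₁|² = 0.0247
linear system: -0.5847x+0.4330y = 0.0248−0.1970z; -0.5843x+-0.4324y = 0.0247−0.1795z
det = 0.5058;  x = -0.0423+0.3220z,  y = 0.0001+-0.0200z
quadratic in z: (1.1041)z²+(0.0619)z+(-0.0487)=0, √Δ=0.4681 → z ∈ {-0.2400, 0.1839}; z = -0.2400 (taking z<0)
x = -0.1196, y = 0.0049

(-0.1196, 0.0049, -0.2400)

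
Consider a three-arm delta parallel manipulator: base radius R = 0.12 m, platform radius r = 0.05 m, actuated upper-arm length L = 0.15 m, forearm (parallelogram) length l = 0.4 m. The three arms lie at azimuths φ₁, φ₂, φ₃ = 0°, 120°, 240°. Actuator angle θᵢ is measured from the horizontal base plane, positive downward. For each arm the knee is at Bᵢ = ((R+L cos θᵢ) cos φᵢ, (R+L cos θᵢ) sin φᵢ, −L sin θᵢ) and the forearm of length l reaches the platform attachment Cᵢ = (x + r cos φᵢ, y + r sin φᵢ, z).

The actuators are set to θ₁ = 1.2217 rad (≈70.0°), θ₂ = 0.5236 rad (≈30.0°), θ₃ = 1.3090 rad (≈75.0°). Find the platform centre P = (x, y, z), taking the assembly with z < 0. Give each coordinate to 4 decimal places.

centre 1 = (0.1213·cos0.0°, 0.1213·sin0.0°, -0.1410) = (0.1213, 0.0000, -0.1410)
arm 2 at φ=120.0°: ρ2 = 0.1999;  centre 2 = (-0.1000, 0.1731, -0.0750)
arm 3 at φ=240.0°: ρ3 = 0.1088;  centre 3 = (-0.0544, -0.0942, -0.1449)
eliminate P² terms by subtracting sphere 1 from 2 and 3
[-0.4425 0.3462 0.1319]·P = 0.0110;  [-0.3514 -0.1885 -0.0079]·P = -0.0017
det = 0.2051;  x = -0.0072+0.1079z,  y = 0.0226+-0.2430z
into |P−centre ₁|² = l²: 1.0707z² + 0.2432z + -0.1231 = 0;  Δ = 0.5864;  z = -0.4712 or 0.2440 → z<0 root = -0.4712
x = -0.0580, y = 0.1371

(-0.0580, 0.1371, -0.4712)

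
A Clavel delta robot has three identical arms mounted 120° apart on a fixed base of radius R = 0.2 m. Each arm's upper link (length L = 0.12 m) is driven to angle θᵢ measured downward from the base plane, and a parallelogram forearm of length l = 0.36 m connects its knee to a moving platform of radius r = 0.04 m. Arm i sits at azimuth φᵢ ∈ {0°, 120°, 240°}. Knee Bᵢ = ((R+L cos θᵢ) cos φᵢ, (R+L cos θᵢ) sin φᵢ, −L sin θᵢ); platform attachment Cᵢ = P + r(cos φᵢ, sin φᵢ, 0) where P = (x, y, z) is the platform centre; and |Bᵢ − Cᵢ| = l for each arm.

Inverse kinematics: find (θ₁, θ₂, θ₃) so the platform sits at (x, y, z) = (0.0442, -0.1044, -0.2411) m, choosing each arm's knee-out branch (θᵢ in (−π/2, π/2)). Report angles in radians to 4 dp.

θ₁ = -0.0879, θ₂ = 1.0469, θ₃ = -0.3493

arm 1 (φ=0.0°): x'=0.0442, y'=-0.1044
  e−x'=0.1158;  (l²−L²−(e−x')²−y'²−z²)/2L = 0.1365
  √(A²+B²)=0.2675;  θ1 = -1.1230+1.0352 ≈ -0.0879
φ2=120.0° → target in arm frame (-0.1125, 0.0139)
  A=0.2725, B=-0.2411, C=(l²−L²−A²−y'²−z²)/(2L)=-0.0724
  θ2 = atan2(B,A) + arccos(C/0.3639) = 1.0469
arm 3 (φ=240.0°): x'=0.0683, y'=0.0905
  e−x'=0.0917;  (l²−L²−(e−x')²−y'²−z²)/2L = 0.1687
  θ3 = atan2(B,A) + arccos(C/0.2579) = -0.3493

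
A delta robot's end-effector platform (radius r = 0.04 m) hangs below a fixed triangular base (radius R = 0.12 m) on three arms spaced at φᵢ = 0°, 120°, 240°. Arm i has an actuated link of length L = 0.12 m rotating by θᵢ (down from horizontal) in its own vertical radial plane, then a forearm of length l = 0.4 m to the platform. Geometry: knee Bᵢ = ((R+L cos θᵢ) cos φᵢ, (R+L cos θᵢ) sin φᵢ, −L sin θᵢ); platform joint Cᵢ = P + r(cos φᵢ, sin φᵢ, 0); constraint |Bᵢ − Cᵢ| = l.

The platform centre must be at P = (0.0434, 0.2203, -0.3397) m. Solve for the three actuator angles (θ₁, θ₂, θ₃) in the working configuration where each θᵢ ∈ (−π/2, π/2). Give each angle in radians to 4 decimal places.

θ₁ = 0.3495, θ₂ = -0.2617, θ₃ = 1.3093

arm 1 (φ=0.0°): x'=0.0434, y'=0.2203
  A=0.0366, B=-0.3397, C=(l²−L²−A²−y'²−z²)/(2L)=-0.0819
  γ=atan2(-0.3397,0.0366)=-1.4635;  ψ=arccos(-0.2399)=1.8130;  θ1=γ+ψ≈0.3495
φ2=120.0° → target in arm frame (0.1691, -0.1477)
  A cos θ + B sin θ = C:  -0.0891·cos θ + -0.3397·sin θ = 0.0018
  θ2 = atan2(B,A) + arccos(C/0.3512) = -0.2617
φ3=240.0° → target in arm frame (-0.2125, -0.0726)
  e−x'=0.2925;  (l²−L²−(e−x')²−y'²−z²)/2L = -0.2525
  γ=atan2(-0.3397,0.2925)=-0.8599;  ψ=arccos(-0.5634)=2.1693;  θ3=γ+ψ≈1.3093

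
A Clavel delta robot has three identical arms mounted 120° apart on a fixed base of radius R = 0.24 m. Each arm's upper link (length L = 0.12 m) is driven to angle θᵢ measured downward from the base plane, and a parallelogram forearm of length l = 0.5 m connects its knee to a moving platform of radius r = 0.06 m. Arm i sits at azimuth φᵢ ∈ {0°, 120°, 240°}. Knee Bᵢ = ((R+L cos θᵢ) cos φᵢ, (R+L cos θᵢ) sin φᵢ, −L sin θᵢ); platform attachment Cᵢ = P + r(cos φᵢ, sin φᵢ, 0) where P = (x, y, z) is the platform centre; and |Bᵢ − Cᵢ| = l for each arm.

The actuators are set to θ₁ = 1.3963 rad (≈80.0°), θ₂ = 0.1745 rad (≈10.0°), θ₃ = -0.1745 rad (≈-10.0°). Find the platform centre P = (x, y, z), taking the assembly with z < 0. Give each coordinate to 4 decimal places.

O1 = (0.2008·cos0.0°, 0.2008·sin0.0°, -0.1182) = (0.2008, 0.0000, -0.1182)
arm 2 at φ=120.0°: e+L cos θ2 = 0.2982;  O2 = (-0.1491, 0.2582, -0.0208)
φ3=240.0°: virtual centre (-0.1491, -0.2582, 0.0208), radius l
eliminate P² terms by subtracting sphere 1 from 2 and 3
plane₁₂: -0.6998x+0.5165y+0.1947z = 0.0350
det = 0.7229;  x = -0.0501+0.3377z,  y = 0.0000+0.0807z
sphere 1 gives Az²+Bz+C=0 with A=1.1206, B=0.0669, C=-0.1731;  B²−4AC=0.7803;  roots -0.4240, 0.3643;  negative root z = -0.4240
x = -0.1933, y = -0.0342

(-0.1933, -0.0342, -0.4240)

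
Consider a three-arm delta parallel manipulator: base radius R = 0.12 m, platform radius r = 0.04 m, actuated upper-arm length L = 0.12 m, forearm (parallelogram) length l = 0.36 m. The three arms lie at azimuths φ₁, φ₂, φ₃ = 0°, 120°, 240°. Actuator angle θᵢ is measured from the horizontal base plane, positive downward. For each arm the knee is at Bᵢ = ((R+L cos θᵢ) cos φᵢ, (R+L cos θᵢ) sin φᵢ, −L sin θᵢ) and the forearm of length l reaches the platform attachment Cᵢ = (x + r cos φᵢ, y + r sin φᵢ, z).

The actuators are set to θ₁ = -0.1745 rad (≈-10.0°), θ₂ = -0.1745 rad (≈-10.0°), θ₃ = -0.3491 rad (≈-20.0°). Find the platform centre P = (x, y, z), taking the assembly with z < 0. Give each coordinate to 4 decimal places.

centre 1 = (0.1982·cos0.0°, 0.1982·sin0.0°, 0.0208) = (0.1982, 0.0000, 0.0208)
arm 2 at φ=120.0°: (R−r)+L cos θ2 = 0.1982;  centre 2 = (-0.0991, 0.1716, 0.0208)
centre 3 = (0.1928·cos240.0°, 0.1928·sin240.0°, 0.0410) = (-0.0964, -0.1669, 0.0410)
|centre ₂|²−|centre ₁|² = 0.0000;  |centre ₃|²−|centre ₁|² = -0.0009
linear system: -0.5945x+0.3433y = 0.0000−0.0000z; -0.5891x+-0.3339y = -0.0009−0.0404z
Cramer: x(z) = 0.0007+0.0346z;  y(z) = 0.0013+0.0600z
sphere 1 gives Az²+Bz+C=0 with A=1.0048, B=-0.0552, C=-0.0902;  B²−4AC=0.3655;  roots -0.2734, 0.3283;  negative root z = -0.2734
x = -0.0087, y = -0.0151

(-0.0087, -0.0151, -0.2734)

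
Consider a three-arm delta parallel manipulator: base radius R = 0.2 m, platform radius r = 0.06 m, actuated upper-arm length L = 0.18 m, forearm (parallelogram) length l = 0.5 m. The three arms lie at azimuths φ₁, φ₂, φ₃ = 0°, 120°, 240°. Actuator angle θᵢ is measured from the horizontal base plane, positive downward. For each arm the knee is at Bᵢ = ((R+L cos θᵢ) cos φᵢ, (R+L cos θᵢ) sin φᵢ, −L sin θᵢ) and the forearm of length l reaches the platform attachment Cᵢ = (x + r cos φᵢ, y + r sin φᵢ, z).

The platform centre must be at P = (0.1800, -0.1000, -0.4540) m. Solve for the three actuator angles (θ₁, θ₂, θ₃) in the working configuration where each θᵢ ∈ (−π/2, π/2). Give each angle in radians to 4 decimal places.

θ₁ = -0.0872, θ₂ = 1.1345, θ₃ = 0.6109

rotate P by −φ1: (0.1800, -0.1000, -0.4540)
  A=-0.0400, B=-0.4540, C=(l²−L²−A²−y'²−z²)/(2L)=-0.0003
  θ1 = atan2(B,A) + arccos(C/0.4558) = -0.0872
φ2=120.0° → target in arm frame (-0.1766, -0.1059)
  A=0.3166, B=-0.4540, C=(l²−L²−A²−y'²−z²)/(2L)=-0.2777
  γ=atan2(-0.4540,0.3166)=-0.9618;  ψ=arccos(-0.5017)=2.0963;  θ2=γ+ψ≈1.1345
φ3=240.0° → target in arm frame (-0.0034, 0.2059)
  A cos θ + B sin θ = C:  0.1434·cos θ + -0.4540·sin θ = -0.1430
  θ3 = atan2(B,A) + arccos(C/0.4761) = 0.6109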